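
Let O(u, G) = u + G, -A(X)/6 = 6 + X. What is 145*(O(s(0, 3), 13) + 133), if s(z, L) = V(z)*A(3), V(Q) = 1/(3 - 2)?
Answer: 13340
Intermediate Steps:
A(X) = -36 - 6*X (A(X) = -6*(6 + X) = -36 - 6*X)
V(Q) = 1 (V(Q) = 1/1 = 1)
s(z, L) = -54 (s(z, L) = 1*(-36 - 6*3) = 1*(-36 - 18) = 1*(-54) = -54)
O(u, G) = G + u
145*(O(s(0, 3), 13) + 133) = 145*((13 - 54) + 133) = 145*(-41 + 133) = 145*92 = 13340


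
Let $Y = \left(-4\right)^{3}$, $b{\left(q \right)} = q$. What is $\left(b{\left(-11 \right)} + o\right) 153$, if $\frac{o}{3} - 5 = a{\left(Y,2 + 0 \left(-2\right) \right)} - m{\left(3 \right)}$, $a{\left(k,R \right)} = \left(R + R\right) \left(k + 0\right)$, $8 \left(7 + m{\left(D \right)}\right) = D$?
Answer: $- \frac{910809}{8} \approx -1.1385 \cdot 10^{5}$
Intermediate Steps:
$m{\left(D \right)} = -7 + \frac{D}{8}$
$Y = -64$
$a{\left(k,R \right)} = 2 R k$
$o = - \frac{5865}{8}$ ($o = 15 + 3 \left(2 \left(2 + 0 \left(-2\right)\right) \left(-64\right) - \left(-7 + \frac{1}{8} \cdot 3\right)\right) = 15 + 3 \left(2 \left(2 + 0\right) \left(-64\right) - \left(-7 + \frac{3}{8}\right)\right) = 15 + 3 \left(2 \cdot 2 \left(-64\right) - - \frac{53}{8}\right) = 15 + 3 \left(-256 + \frac{53}{8}\right) = 15 + 3 \left(- \frac{1995}{8}\right) = 15 - \frac{5985}{8} = - \frac{5865}{8} \approx -733.13$)
$\left(b{\left(-11 \right)} + o\right) 153 = \left(-11 - \frac{5865}{8}\right) 153 = \left(- \frac{5953}{8}\right) 153 = - \frac{910809}{8}$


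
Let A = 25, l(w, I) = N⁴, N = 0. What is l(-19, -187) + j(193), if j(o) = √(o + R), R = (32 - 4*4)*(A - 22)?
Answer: √241 ≈ 15.524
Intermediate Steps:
l(w, I) = 0 (l(w, I) = 0⁴ = 0)
R = 48 (R = (32 - 4*4)*(25 - 22) = (32 - 16)*3 = 16*3 = 48)
j(o) = √(48 + o) (j(o) = √(o + 48) = √(48 + o))
l(-19, -187) + j(193) = 0 + √(48 + 193) = 0 + √241 = √241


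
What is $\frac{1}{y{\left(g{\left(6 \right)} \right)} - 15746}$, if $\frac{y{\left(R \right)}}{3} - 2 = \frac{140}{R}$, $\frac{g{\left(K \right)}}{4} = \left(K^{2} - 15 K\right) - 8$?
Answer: $- \frac{62}{975985} \approx -6.3526 \cdot 10^{-5}$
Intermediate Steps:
$g{\left(K \right)} = -32 - 60 K + 4 K^{2}$ ($g{\left(K \right)} = 4 \left(\left(K^{2} - 15 K\right) - 8\right) = 4 \left(-8 + K^{2} - 15 K\right) = -32 - 60 K + 4 K^{2}$)
$y{\left(R \right)} = 6 + \frac{420}{R}$ ($y{\left(R \right)} = 6 + 3 \frac{140}{R} = 6 + \frac{420}{R}$)
$\frac{1}{y{\left(g{\left(6 \right)} \right)} - 15746} = \frac{1}{\left(6 + \frac{420}{-32 - 360 + 4 \cdot 6^{2}}\right) - 15746} = \frac{1}{\left(6 + \frac{420}{-32 - 360 + 4 \cdot 36}\right) - 15746} = \frac{1}{\left(6 + \frac{420}{-32 - 360 + 144}\right) - 15746} = \frac{1}{\left(6 + \frac{420}{-248}\right) - 15746} = \frac{1}{\left(6 + 420 \left(- \frac{1}{248}\right)\right) - 15746} = \frac{1}{\left(6 - \frac{105}{62}\right) - 15746} = \frac{1}{\frac{267}{62} - 15746} = \frac{1}{- \frac{975985}{62}} = - \frac{62}{975985}$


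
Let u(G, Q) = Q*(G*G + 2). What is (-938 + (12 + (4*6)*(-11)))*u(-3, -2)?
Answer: 26180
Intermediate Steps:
u(G, Q) = Q*(2 + G²) (u(G, Q) = Q*(G² + 2) = Q*(2 + G²))
(-938 + (12 + (4*6)*(-11)))*u(-3, -2) = (-938 + (12 + (4*6)*(-11)))*(-2*(2 + (-3)²)) = (-938 + (12 + 24*(-11)))*(-2*(2 + 9)) = (-938 + (12 - 264))*(-2*11) = (-938 - 252)*(-22) = -1190*(-22) = 26180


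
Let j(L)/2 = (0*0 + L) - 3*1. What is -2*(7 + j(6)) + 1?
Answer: -25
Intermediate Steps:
j(L) = -6 + 2*L (j(L) = 2*((0*0 + L) - 3*1) = 2*((0 + L) - 3) = 2*(L - 3) = 2*(-3 + L) = -6 + 2*L)
-2*(7 + j(6)) + 1 = -2*(7 + (-6 + 2*6)) + 1 = -2*(7 + (-6 + 12)) + 1 = -2*(7 + 6) + 1 = -2*13 + 1 = -26 + 1 = -25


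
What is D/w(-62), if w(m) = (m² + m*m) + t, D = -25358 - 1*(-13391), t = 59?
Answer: -11967/7747 ≈ -1.5447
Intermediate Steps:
D = -11967 (D = -25358 + 13391 = -11967)
w(m) = 59 + 2*m² (w(m) = (m² + m*m) + 59 = (m² + m²) + 59 = 2*m² + 59 = 59 + 2*m²)
D/w(-62) = -11967/(59 + 2*(-62)²) = -11967/(59 + 2*3844) = -11967/(59 + 7688) = -11967/7747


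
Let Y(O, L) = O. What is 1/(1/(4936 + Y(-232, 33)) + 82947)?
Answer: 4704/390182689 ≈ 1.2056e-5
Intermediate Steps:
1/(1/(4936 + Y(-232, 33)) + 82947) = 1/(1/(4936 - 232) + 82947) = 1/(1/4704 + 82947) = 1/(390182689/4704) = 4704/390182689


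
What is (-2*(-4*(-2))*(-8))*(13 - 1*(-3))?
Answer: 2048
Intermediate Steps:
(-2*(-4*(-2))*(-8))*(13 - 1*(-3)) = (-16*(-8))*(13 + 3) = -2*(-64)*16 = 128*16 = 2048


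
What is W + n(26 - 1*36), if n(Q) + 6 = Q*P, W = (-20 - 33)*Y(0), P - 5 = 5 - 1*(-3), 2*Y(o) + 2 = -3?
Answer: -7/2 ≈ -3.5000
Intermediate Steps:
Y(o) = -5/2 (Y(o) = -1 + (1/2)*(-3) = -1 - 3/2 = -5/2)
P = 13 (P = 5 + (5 - 1*(-3)) = 5 + (5 + 3) = 5 + 8 = 13)
W = 265/2 (W = (-20 - 33)*(-5/2) = -53*(-5/2) = 265/2 ≈ 132.50)
n(Q) = -6 + 13*Q (n(Q) = -6 + Q*13 = -6 + 13*Q)
W + n(26 - 1*36) = 265/2 + (-6 + 13*(26 - 1*36)) = 265/2 + (-6 + 13*(26 - 36)) = 265/2 + (-6 + 13*(-10)) = 265/2 + (-6 - 130) = 265/2 - 136 = -7/2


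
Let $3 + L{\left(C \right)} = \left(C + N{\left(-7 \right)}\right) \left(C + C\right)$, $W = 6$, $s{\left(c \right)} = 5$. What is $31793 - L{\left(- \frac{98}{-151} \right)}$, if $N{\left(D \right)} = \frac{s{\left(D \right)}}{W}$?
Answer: $\frac{2174810174}{68403} \approx 31794.0$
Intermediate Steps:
$N{\left(D \right)} = \frac{5}{6}$
$L{\left(C \right)} = -3 + 2 C \left(\frac{5}{6} + C\right)$ ($L{\left(C \right)} = -3 + \left(C + \frac{5}{6}\right) \left(C + C\right) = -3 + \left(\frac{5}{6} + C\right) 2 C = -3 + 2 C \left(\frac{5}{6} + C\right)$)
$31793 - L{\left(- \frac{98}{-151} \right)} = 31793 - \left(-3 + 2 \left(- \frac{98}{-151}\right)^{2} + \frac{5 \left(- \frac{98}{-151}\right)}{3}\right) = 31793 - \left(-3 + 2 \left(\left(-98\right) \left(- \frac{1}{151}\right)\right)^{2} + \frac{5 \left(\left(-98\right) \left(- \frac{1}{151}\right)\right)}{3}\right) = 31793 - \left(-3 + 2 \left(\frac{98}{151}\right)^{2} + \frac{5}{3} \cdot \frac{98}{151}\right) = 31793 - \left(-3 + 2 \cdot \frac{9604}{22801} + \frac{490}{453}\right) = 31793 - \left(-3 + \frac{19208}{22801} + \frac{490}{453}\right) = 31793 - - \frac{73595}{68403} = 31793 + \frac{73595}{68403} = \frac{2174810174}{68403}$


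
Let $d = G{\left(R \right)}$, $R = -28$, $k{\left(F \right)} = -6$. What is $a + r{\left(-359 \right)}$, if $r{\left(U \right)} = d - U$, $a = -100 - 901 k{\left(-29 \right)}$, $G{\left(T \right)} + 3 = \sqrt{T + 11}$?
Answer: $5662 + i \sqrt{17} \approx 5662.0 + 4.1231 i$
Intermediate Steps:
$G{\left(T \right)} = -3 + \sqrt{11 + T}$ ($G{\left(T \right)} = -3 + \sqrt{T + 11} = -3 + \sqrt{11 + T}$)
$d = -3 + i \sqrt{17}$ ($d = -3 + \sqrt{11 - 28} = -3 + \sqrt{-17} = -3 + i \sqrt{17} \approx -3.0 + 4.1231 i$)
$a = 5306$ ($a = -100 - -5406 = -100 + 5406 = 5306$)
$r{\left(U \right)} = -3 - U + i \sqrt{17}$ ($r{\left(U \right)} = \left(-3 + i \sqrt{17}\right) - U = -3 - U + i \sqrt{17}$)
$a + r{\left(-359 \right)} = 5306 - \left(-356 - i \sqrt{17}\right) = 5306 + \left(-3 + 359 + i \sqrt{17}\right) = 5306 + \left(356 + i \sqrt{17}\right) = 5662 + i \sqrt{17}$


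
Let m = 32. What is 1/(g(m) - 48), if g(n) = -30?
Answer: -1/78 ≈ -0.012821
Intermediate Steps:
1/(g(m) - 48) = 1/(-30 - 48) = 1/(-78) = -1/78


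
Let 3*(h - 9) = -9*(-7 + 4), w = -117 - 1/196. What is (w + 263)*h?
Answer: 257535/98 ≈ 2627.9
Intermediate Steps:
w = -22933/196 (w = -117 - 1*1/196 = -117 - 1/196 = -22933/196 ≈ -117.01)
h = 18 (h = 9 + (-9*(-7 + 4))/3 = 9 + (-9*(-3))/3 = 9 + (1/3)*27 = 9 + 9 = 18)
(w + 263)*h = (-22933/196 + 263)*18 = (28615/196)*18 = 257535/98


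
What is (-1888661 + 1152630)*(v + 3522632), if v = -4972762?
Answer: 1067340634030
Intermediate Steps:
(-1888661 + 1152630)*(v + 3522632) = (-1888661 + 1152630)*(-4972762 + 3522632) = -736031*(-1450130) = 1067340634030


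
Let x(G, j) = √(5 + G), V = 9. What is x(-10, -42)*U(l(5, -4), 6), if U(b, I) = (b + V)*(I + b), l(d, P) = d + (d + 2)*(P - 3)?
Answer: 1330*I*√5 ≈ 2974.0*I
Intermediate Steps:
l(d, P) = d + (-3 + P)*(2 + d) (l(d, P) = d + (2 + d)*(-3 + P) = d + (-3 + P)*(2 + d))
U(b, I) = (9 + b)*(I + b) (U(b, I) = (b + 9)*(I + b) = (9 + b)*(I + b))
x(-10, -42)*U(l(5, -4), 6) = √(5 - 10)*((-6 - 2*5 + 2*(-4) - 4*5)² + 9*6 + 9*(-6 - 2*5 + 2*(-4) - 4*5) + 6*(-6 - 2*5 + 2*(-4) - 4*5)) = √(-5)*((-6 - 10 - 8 - 20)² + 54 + 9*(-6 - 10 - 8 - 20) + 6*(-6 - 10 - 8 - 20)) = (I*√5)*((-44)² + 54 + 9*(-44) + 6*(-44)) = (I*√5)*(1936 + 54 - 396 - 264) = (I*√5)*1330 = 1330*I*√5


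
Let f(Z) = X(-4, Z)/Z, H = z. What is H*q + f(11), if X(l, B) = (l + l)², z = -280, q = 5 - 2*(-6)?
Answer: -52296/11 ≈ -4754.2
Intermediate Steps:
q = 17 (q = 5 + 12 = 17)
X(l, B) = 4*l² (X(l, B) = (2*l)² = 4*l²)
H = -280
f(Z) = 64/Z (f(Z) = (4*(-4)²)/Z = (4*16)/Z = 64/Z)
H*q + f(11) = -280*17 + 64/11 = -4760 + 64*(1/11) = -4760 + 64/11 = -52296/11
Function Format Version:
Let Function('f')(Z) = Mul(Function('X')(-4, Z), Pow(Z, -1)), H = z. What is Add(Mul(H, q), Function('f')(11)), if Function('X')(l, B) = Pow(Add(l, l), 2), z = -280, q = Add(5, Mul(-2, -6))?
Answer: Rational(-52296, 11) ≈ -4754.2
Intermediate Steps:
q = 17 (q = Add(5, 12) = 17)
Function('X')(l, B) = Mul(4, Pow(l, 2)) (Function('X')(l, B) = Pow(Mul(2, l), 2) = Mul(4, Pow(l, 2)))
H = -280
Function('f')(Z) = Mul(64, Pow(Z, -1)) (Function('f')(Z) = Mul(Mul(4, Pow(-4, 2)), Pow(Z, -1)) = Mul(Mul(4, 16), Pow(Z, -1)) = Mul(64, Pow(Z, -1)))
Add(Mul(H, q), Function('f')(11)) = Add(Mul(-280, 17), Mul(64, Pow(11, -1))) = Add(-4760, Mul(64, Rational(1, 11))) = Add(-4760, Rational(64, 11)) = Rational(-52296, 11)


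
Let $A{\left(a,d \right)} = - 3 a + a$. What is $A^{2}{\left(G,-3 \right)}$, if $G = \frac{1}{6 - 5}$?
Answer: $4$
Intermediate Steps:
$G = 1$ ($G = 1^{-1} = 1$)
$A{\left(a,d \right)} = - 2 a$
$A^{2}{\left(G,-3 \right)} = \left(\left(-2\right) 1\right)^{2} = \left(-2\right)^{2} = 4$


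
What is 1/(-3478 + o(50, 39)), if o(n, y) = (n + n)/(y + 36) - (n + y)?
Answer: -3/10697 ≈ -0.00028045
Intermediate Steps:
o(n, y) = -n - y + 2*n/(36 + y) (o(n, y) = (2*n)/(36 + y) + (-n - y) = 2*n/(36 + y) + (-n - y) = -n - y + 2*n/(36 + y))
1/(-3478 + o(50, 39)) = 1/(-3478 + (-1*39² - 36*39 - 34*50 - 1*50*39)/(36 + 39)) = 1/(-3478 + (-1*1521 - 1404 - 1700 - 1950)/75) = 1/(-3478 + (-1521 - 1404 - 1700 - 1950)/75) = 1/(-3478 + (1/75)*(-6575)) = 1/(-3478 - 263/3) = 1/(-10697/3) = -3/10697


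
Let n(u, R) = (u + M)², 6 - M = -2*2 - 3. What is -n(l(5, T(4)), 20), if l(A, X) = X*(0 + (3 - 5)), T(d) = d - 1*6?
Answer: -289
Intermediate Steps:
M = 13 (M = 6 - (-2*2 - 3) = 6 - (-4 - 3) = 6 - 1*(-7) = 6 + 7 = 13)
T(d) = -6 + d (T(d) = d - 6 = -6 + d)
l(A, X) = -2*X (l(A, X) = X*(0 - 2) = X*(-2) = -2*X)
n(u, R) = (13 + u)² (n(u, R) = (u + 13)² = (13 + u)²)
-n(l(5, T(4)), 20) = -(13 - 2*(-6 + 4))² = -(13 - 2*(-2))² = -(13 + 4)² = -1*17² = -1*289 = -289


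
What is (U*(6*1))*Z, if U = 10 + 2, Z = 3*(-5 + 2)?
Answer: -648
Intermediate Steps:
Z = -9 (Z = 3*(-3) = -9)
U = 12
(U*(6*1))*Z = (12*(6*1))*(-9) = (12*6)*(-9) = 72*(-9) = -648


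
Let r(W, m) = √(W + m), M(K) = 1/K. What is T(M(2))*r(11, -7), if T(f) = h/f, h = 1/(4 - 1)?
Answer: 4/3 ≈ 1.3333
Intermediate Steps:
h = ⅓ (h = 1/3 = ⅓ ≈ 0.33333)
T(f) = 1/(3*f)
T(M(2))*r(11, -7) = (1/(3*(1/2)))*√(11 - 7) = (1/(3*(½)))*√4 = ((⅓)*2)*2 = (⅔)*2 = 4/3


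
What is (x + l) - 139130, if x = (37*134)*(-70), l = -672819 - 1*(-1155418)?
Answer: -3591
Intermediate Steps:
l = 482599 (l = -672819 + 1155418 = 482599)
x = -347060 (x = 4958*(-70) = -347060)
(x + l) - 139130 = (-347060 + 482599) - 139130 = 135539 - 139130 = -3591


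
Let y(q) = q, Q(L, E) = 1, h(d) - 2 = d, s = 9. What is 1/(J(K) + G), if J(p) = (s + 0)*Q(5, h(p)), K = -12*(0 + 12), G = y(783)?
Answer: 1/792 ≈ 0.0012626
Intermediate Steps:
h(d) = 2 + d
G = 783
K = -144 (K = -12*12 = -144)
J(p) = 9 (J(p) = (9 + 0)*1 = 9*1 = 9)
1/(J(K) + G) = 1/(9 + 783) = 1/792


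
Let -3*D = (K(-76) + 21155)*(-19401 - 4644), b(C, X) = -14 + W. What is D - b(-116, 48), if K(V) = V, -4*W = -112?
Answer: 168948171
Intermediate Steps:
W = 28 (W = -1/4*(-112) = 28)
b(C, X) = 14 (b(C, X) = -14 + 28 = 14)
D = 168948185 (D = -(-76 + 21155)*(-19401 - 4644)/3 = -21079*(-24045)/3 = -1/3*(-506844555) = 168948185)
D - b(-116, 48) = 168948185 - 1*14 = 168948185 - 14 = 168948171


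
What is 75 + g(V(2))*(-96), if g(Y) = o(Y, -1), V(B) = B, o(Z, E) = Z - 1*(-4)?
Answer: -501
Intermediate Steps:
o(Z, E) = 4 + Z (o(Z, E) = Z + 4 = 4 + Z)
g(Y) = 4 + Y
75 + g(V(2))*(-96) = 75 + (4 + 2)*(-96) = 75 + 6*(-96) = 75 - 576 = -501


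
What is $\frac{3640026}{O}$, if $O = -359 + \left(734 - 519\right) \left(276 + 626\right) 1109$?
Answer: $\frac{1213342}{71689337} \approx 0.016925$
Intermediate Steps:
$O = 215068011$ ($O = -359 + 215 \cdot 902 \cdot 1109 = -359 + 193930 \cdot 1109 = -359 + 215068370 = 215068011$)
$\frac{3640026}{O} = \frac{3640026}{215068011} = 3640026 \cdot \frac{1}{215068011} = \frac{1213342}{71689337}$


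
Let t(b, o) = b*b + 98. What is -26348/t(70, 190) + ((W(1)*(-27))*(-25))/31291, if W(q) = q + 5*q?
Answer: -57443812/11170887 ≈ -5.1423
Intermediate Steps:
W(q) = 6*q
t(b, o) = 98 + b² (t(b, o) = b² + 98 = 98 + b²)
-26348/t(70, 190) + ((W(1)*(-27))*(-25))/31291 = -26348/(98 + 70²) + (((6*1)*(-27))*(-25))/31291 = -26348/(98 + 4900) + ((6*(-27))*(-25))*(1/31291) = -26348/4998 - 162*(-25)*(1/31291) = -26348*1/4998 + 4050*(1/31291) = -1882/357 + 4050/31291 = -57443812/11170887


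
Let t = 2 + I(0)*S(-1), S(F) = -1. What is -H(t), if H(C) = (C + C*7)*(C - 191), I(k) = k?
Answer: 3024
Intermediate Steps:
t = 2 (t = 2 + 0*(-1) = 2 + 0 = 2)
H(C) = 8*C*(-191 + C) (H(C) = (C + 7*C)*(-191 + C) = (8*C)*(-191 + C) = 8*C*(-191 + C))
-H(t) = -8*2*(-191 + 2) = -8*2*(-189) = -1*(-3024) = 3024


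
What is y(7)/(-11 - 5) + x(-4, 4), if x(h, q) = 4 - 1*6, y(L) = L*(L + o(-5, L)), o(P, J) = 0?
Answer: -81/16 ≈ -5.0625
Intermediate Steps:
y(L) = L² (y(L) = L*(L + 0) = L*L = L²)
x(h, q) = -2 (x(h, q) = 4 - 6 = -2)
y(7)/(-11 - 5) + x(-4, 4) = 7²/(-11 - 5) - 2 = 49/(-16) - 2 = 49*(-1/16) - 2 = -49/16 - 2 = -81/16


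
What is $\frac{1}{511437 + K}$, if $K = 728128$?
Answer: $\frac{1}{1239565} \approx 8.0673 \cdot 10^{-7}$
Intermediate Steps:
$\frac{1}{511437 + K} = \frac{1}{511437 + 728128} = \frac{1}{1239565}$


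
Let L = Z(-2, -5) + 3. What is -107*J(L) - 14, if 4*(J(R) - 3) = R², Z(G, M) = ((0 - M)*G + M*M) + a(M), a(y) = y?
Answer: -19423/4 ≈ -4855.8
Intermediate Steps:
Z(G, M) = M + M² - G*M (Z(G, M) = ((0 - M)*G + M*M) + M = ((-M)*G + M²) + M = (-G*M + M²) + M = (M² - G*M) + M = M + M² - G*M)
L = 13 (L = -5*(1 - 5 - 1*(-2)) + 3 = -5*(1 - 5 + 2) + 3 = -5*(-2) + 3 = 10 + 3 = 13)
J(R) = 3 + R²/4
-107*J(L) - 14 = -107*(3 + (¼)*13²) - 14 = -107*(3 + (¼)*169) - 14 = -107*(3 + 169/4) - 14 = -107*181/4 - 14 = -19367/4 - 14 = -19423/4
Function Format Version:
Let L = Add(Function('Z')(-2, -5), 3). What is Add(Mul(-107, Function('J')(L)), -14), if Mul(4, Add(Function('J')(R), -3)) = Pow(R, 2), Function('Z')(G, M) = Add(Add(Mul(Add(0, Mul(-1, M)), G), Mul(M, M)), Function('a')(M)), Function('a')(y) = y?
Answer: Rational(-19423, 4) ≈ -4855.8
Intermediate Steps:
Function('Z')(G, M) = Add(M, Pow(M, 2), Mul(-1, G, M)) (Function('Z')(G, M) = Add(Add(Mul(Add(0, Mul(-1, M)), G), Mul(M, M)), M) = Add(Add(Mul(Mul(-1, M), G), Pow(M, 2)), M) = Add(Add(Mul(-1, G, M), Pow(M, 2)), M) = Add(Add(Pow(M, 2), Mul(-1, G, M)), M) = Add(M, Pow(M, 2), Mul(-1, G, M)))
L = 13 (L = Add(Mul(-5, Add(1, -5, Mul(-1, -2))), 3) = Add(Mul(-5, Add(1, -5, 2)), 3) = Add(Mul(-5, -2), 3) = Add(10, 3) = 13)
Function('J')(R) = Add(3, Mul(Rational(1, 4), Pow(R, 2)))
Add(Mul(-107, Function('J')(L)), -14) = Add(Mul(-107, Add(3, Mul(Rational(1, 4), Pow(13, 2)))), -14) = Add(Mul(-107, Add(3, Mul(Rational(1, 4), 169))), -14) = Add(Mul(-107, Add(3, Rational(169, 4))), -14) = Add(Mul(-107, Rational(181, 4)), -14) = Add(Rational(-19367, 4), -14) = Rational(-19423, 4)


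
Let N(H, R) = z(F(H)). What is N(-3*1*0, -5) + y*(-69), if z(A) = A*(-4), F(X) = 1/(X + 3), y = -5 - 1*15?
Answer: 4136/3 ≈ 1378.7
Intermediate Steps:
y = -20 (y = -5 - 15 = -20)
F(X) = 1/(3 + X)
z(A) = -4*A
N(H, R) = -4/(3 + H)
N(-3*1*0, -5) + y*(-69) = -4/(3 - 3*1*0) - 20*(-69) = -4/(3 - 3*0) + 1380 = -4/(3 + 0) + 1380 = -4/3 + 1380 = 4136/3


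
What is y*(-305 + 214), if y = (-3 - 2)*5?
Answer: 2275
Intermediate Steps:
y = -25 (y = -5*5 = -25)
y*(-305 + 214) = -25*(-305 + 214) = -25*(-91) = 2275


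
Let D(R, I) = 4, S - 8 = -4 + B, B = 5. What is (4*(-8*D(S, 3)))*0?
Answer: 0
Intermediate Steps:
S = 9 (S = 8 + (-4 + 5) = 8 + 1 = 9)
(4*(-8*D(S, 3)))*0 = (4*(-8*4))*0 = (4*(-32))*0 = -128*0 = 0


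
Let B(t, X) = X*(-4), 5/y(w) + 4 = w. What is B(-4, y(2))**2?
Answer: 100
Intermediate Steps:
y(w) = 5/(-4 + w)
B(t, X) = -4*X
B(-4, y(2))**2 = (-20/(-4 + 2))**2 = (-20/(-2))**2 = (-20*(-1)/2)**2 = (-4*(-5/2))**2 = 10**2 = 100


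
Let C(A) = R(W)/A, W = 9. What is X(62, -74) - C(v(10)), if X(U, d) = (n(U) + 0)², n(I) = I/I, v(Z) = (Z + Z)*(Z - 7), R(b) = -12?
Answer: 6/5 ≈ 1.2000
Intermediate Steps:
v(Z) = 2*Z*(-7 + Z) (v(Z) = (2*Z)*(-7 + Z) = 2*Z*(-7 + Z))
n(I) = 1
C(A) = -12/A
X(U, d) = 1 (X(U, d) = (1 + 0)² = 1² = 1)
X(62, -74) - C(v(10)) = 1 - (-12)/(2*10*(-7 + 10)) = 1 - (-12)/(2*10*3) = 1 - (-12)/60 = 1 - 1*(-⅕) = 1 + ⅕ = 6/5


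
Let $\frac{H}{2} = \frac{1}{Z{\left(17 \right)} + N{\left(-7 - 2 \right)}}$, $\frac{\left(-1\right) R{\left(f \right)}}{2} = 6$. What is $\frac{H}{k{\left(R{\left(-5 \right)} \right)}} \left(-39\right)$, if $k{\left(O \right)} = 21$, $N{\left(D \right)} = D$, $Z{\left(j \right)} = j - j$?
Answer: $\frac{26}{63} \approx 0.4127$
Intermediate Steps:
$Z{\left(j \right)} = 0$
$R{\left(f \right)} = -12$ ($R{\left(f \right)} = \left(-2\right) 6 = -12$)
$H = - \frac{2}{9}$ ($H = \frac{2}{0 - 9} = \frac{2}{-9} = 2 \left(- \frac{1}{9}\right) = - \frac{2}{9} \approx -0.22222$)
$\frac{H}{k{\left(R{\left(-5 \right)} \right)}} \left(-39\right) = - \frac{2}{9 \cdot 21} \left(-39\right) = \left(- \frac{2}{9}\right) \frac{1}{21} \left(-39\right) = \left(- \frac{2}{189}\right) \left(-39\right) = \frac{26}{63}$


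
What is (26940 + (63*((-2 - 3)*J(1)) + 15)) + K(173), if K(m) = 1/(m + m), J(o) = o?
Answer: 9217441/346 ≈ 26640.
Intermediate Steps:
K(m) = 1/(2*m)
(26940 + (63*((-2 - 3)*J(1)) + 15)) + K(173) = (26940 + (63*((-2 - 3)*1) + 15)) + (1/2)/173 = (26940 + (63*(-5*1) + 15)) + (1/2)*(1/173) = (26940 + (63*(-5) + 15)) + 1/346 = (26940 + (-315 + 15)) + 1/346 = (26940 - 300) + 1/346 = 26640 + 1/346 = 9217441/346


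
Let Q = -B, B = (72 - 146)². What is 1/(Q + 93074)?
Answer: 1/87598 ≈ 1.1416e-5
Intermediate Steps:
B = 5476 (B = (-74)² = 5476)
Q = -5476 (Q = -1*5476 = -5476)
1/(Q + 93074) = 1/(-5476 + 93074) = 1/87598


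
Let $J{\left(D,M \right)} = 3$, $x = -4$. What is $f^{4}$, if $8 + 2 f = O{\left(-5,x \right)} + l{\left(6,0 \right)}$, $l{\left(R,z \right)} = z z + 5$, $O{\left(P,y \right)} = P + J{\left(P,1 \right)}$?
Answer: $\frac{625}{16} \approx 39.063$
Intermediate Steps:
$O{\left(P,y \right)} = 3 + P$ ($O{\left(P,y \right)} = P + 3 = 3 + P$)
$l{\left(R,z \right)} = 5 + z^{2}$ ($l{\left(R,z \right)} = z^{2} + 5 = 5 + z^{2}$)
$f = - \frac{5}{2}$ ($f = -4 + \frac{\left(3 - 5\right) + \left(5 + 0^{2}\right)}{2} = -4 + \frac{-2 + \left(5 + 0\right)}{2} = -4 + \frac{-2 + 5}{2} = -4 + \frac{1}{2} \cdot 3 = -4 + \frac{3}{2} = - \frac{5}{2} \approx -2.5$)
$f^{4} = \left(- \frac{5}{2}\right)^{4} = \frac{625}{16}$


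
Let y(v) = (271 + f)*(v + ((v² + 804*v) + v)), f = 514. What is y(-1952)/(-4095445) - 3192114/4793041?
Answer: -1685967741973650/3925927159649 ≈ -429.44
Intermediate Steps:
y(v) = 785*v² + 632710*v (y(v) = (271 + 514)*(v + ((v² + 804*v) + v)) = 785*(v + (v² + 805*v)) = 785*(v² + 806*v) = 785*v² + 632710*v)
y(-1952)/(-4095445) - 3192114/4793041 = (785*(-1952)*(806 - 1952))/(-4095445) - 3192114/4793041 = (785*(-1952)*(-1146))*(-1/4095445) - 3192114*1/4793041 = 1756038720*(-1/4095445) - 3192114/4793041 = -351207744/819089 - 3192114/4793041 = -1685967741973650/3925927159649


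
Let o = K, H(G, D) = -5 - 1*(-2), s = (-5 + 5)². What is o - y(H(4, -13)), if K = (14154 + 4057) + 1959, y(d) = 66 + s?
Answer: 20104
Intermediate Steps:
s = 0 (s = 0² = 0)
H(G, D) = -3 (H(G, D) = -5 + 2 = -3)
y(d) = 66 (y(d) = 66 + 0 = 66)
K = 20170 (K = 18211 + 1959 = 20170)
o = 20170
o - y(H(4, -13)) = 20170 - 1*66 = 20170 - 66 = 20104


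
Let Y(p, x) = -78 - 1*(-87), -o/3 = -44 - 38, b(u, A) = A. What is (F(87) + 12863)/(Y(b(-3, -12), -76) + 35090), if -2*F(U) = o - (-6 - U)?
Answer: 25387/70198 ≈ 0.36165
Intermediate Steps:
o = 246 (o = -3*(-44 - 38) = -3*(-82) = 246)
Y(p, x) = 9 (Y(p, x) = -78 + 87 = 9)
F(U) = -126 - U/2 (F(U) = -(246 - (-6 - U))/2 = -(246 + (6 + U))/2 = -(252 + U)/2 = -126 - U/2)
(F(87) + 12863)/(Y(b(-3, -12), -76) + 35090) = ((-126 - ½*87) + 12863)/(9 + 35090) = ((-126 - 87/2) + 12863)/35099 = (-339/2 + 12863)*(1/35099) = (25387/2)*(1/35099) = 25387/70198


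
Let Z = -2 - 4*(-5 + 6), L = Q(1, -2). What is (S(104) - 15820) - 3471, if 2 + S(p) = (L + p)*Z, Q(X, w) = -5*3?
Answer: -19827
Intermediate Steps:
Q(X, w) = -15
L = -15
Z = -6 (Z = -2 - 4*1 = -2 - 4 = -6)
S(p) = 88 - 6*p (S(p) = -2 + (-15 + p)*(-6) = -2 + (90 - 6*p) = 88 - 6*p)
(S(104) - 15820) - 3471 = ((88 - 6*104) - 15820) - 3471 = ((88 - 624) - 15820) - 3471 = (-536 - 15820) - 3471 = -16356 - 3471 = -19827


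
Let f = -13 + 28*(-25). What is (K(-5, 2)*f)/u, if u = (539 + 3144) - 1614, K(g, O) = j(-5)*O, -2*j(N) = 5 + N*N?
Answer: 21390/2069 ≈ 10.338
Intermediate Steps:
j(N) = -5/2 - N²/2 (j(N) = -(5 + N*N)/2 = -(5 + N²)/2 = -5/2 - N²/2)
K(g, O) = -15*O (K(g, O) = (-5/2 - ½*(-5)²)*O = (-5/2 - ½*25)*O = (-5/2 - 25/2)*O = -15*O)
u = 2069 (u = 3683 - 1614 = 2069)
f = -713 (f = -13 - 700 = -713)
(K(-5, 2)*f)/u = (-15*2*(-713))/2069 = -30*(-713)*(1/2069) = 21390*(1/2069) = 21390/2069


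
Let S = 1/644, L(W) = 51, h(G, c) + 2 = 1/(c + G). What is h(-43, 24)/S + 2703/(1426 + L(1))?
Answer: -37044975/28063 ≈ -1320.1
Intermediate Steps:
h(G, c) = -2 + 1/(G + c) (h(G, c) = -2 + 1/(c + G) = -2 + 1/(G + c))
S = 1/644 ≈ 0.0015528
h(-43, 24)/S + 2703/(1426 + L(1)) = ((1 - 2*(-43) - 2*24)/(-43 + 24))/(1/644) + 2703/(1426 + 51) = ((1 + 86 - 48)/(-19))*644 + 2703/1477 = -1/19*39*644 + 2703*(1/1477) = -39/19*644 + 2703/1477 = -25116/19 + 2703/1477 = -37044975/28063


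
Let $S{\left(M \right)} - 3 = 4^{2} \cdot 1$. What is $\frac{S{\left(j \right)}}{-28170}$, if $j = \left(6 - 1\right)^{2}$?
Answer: $- \frac{19}{28170} \approx -0.00067448$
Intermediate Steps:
$j = 25$ ($j = 5^{2} = 25$)
$S{\left(M \right)} = 19$ ($S{\left(M \right)} = 3 + 4^{2} \cdot 1 = 3 + 16 \cdot 1 = 3 + 16 = 19$)
$\frac{S{\left(j \right)}}{-28170} = \frac{19}{-28170} = 19 \left(- \frac{1}{28170}\right) = - \frac{19}{28170}$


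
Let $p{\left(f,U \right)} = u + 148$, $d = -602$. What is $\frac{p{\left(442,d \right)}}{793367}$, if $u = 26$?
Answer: $\frac{174}{793367} \approx 0.00021932$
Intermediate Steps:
$p{\left(f,U \right)} = 174$ ($p{\left(f,U \right)} = 26 + 148 = 174$)
$\frac{p{\left(442,d \right)}}{793367} = \frac{174}{793367}$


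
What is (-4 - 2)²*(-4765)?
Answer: -171540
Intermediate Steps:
(-4 - 2)²*(-4765) = (-6)²*(-4765) = 36*(-4765) = -171540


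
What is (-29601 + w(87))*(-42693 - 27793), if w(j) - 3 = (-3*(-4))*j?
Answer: 2012657244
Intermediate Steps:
w(j) = 3 + 12*j (w(j) = 3 + (-3*(-4))*j = 3 + 12*j)
(-29601 + w(87))*(-42693 - 27793) = (-29601 + (3 + 12*87))*(-42693 - 27793) = (-29601 + (3 + 1044))*(-70486) = (-29601 + 1047)*(-70486) = -28554*(-70486) = 2012657244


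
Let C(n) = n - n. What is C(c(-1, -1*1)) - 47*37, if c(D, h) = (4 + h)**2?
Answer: -1739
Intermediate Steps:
C(n) = 0
C(c(-1, -1*1)) - 47*37 = 0 - 47*37 = 0 - 1739 = -1739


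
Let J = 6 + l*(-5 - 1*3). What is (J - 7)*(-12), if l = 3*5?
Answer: 1452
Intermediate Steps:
l = 15
J = -114 (J = 6 + 15*(-5 - 1*3) = 6 + 15*(-5 - 3) = 6 + 15*(-8) = 6 - 120 = -114)
(J - 7)*(-12) = (-114 - 7)*(-12) = -121*(-12) = 1452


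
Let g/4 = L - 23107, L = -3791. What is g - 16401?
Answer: -123993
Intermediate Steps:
g = -107592 (g = 4*(-3791 - 23107) = 4*(-26898) = -107592)
g - 16401 = -107592 - 16401 = -123993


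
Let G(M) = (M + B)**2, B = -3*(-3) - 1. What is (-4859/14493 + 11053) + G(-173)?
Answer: 554758195/14493 ≈ 38278.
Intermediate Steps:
B = 8 (B = 9 - 1 = 8)
G(M) = (8 + M)**2 (G(M) = (M + 8)**2 = (8 + M)**2)
(-4859/14493 + 11053) + G(-173) = (-4859/14493 + 11053) + (8 - 173)**2 = (-4859*1/14493 + 11053) + (-165)**2 = (-4859/14493 + 11053) + 27225 = 160186270/14493 + 27225 = 554758195/14493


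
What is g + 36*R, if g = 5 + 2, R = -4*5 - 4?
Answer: -857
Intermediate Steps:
R = -24 (R = -20 - 4 = -24)
g = 7
g + 36*R = 7 + 36*(-24) = 7 - 864 = -857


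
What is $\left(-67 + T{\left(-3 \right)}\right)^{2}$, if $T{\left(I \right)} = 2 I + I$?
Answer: $5776$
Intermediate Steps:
$T{\left(I \right)} = 3 I$
$\left(-67 + T{\left(-3 \right)}\right)^{2} = \left(-67 + 3 \left(-3\right)\right)^{2} = \left(-67 - 9\right)^{2} = \left(-76\right)^{2} = 5776$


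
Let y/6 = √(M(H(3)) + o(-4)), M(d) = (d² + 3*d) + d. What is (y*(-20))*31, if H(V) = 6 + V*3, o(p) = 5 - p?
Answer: -26040*√6 ≈ -63785.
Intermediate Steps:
H(V) = 6 + 3*V
M(d) = d² + 4*d
y = 42*√6 (y = 6*√((6 + 3*3)*(4 + (6 + 3*3)) + (5 - 1*(-4))) = 6*√((6 + 9)*(4 + (6 + 9)) + (5 + 4)) = 6*√(15*(4 + 15) + 9) = 6*√(15*19 + 9) = 6*√(285 + 9) = 6*√294 = 6*(7*√6) = 42*√6 ≈ 102.88)
(y*(-20))*31 = ((42*√6)*(-20))*31 = -840*√6*31 = -26040*√6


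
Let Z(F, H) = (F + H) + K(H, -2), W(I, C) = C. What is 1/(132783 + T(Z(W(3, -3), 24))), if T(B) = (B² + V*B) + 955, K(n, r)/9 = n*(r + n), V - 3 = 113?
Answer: 1/23468935 ≈ 4.2609e-8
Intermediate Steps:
V = 116 (V = 3 + 113 = 116)
K(n, r) = 9*n*(n + r) (K(n, r) = 9*(n*(r + n)) = 9*(n*(n + r)) = 9*n*(n + r))
Z(F, H) = F + H + 9*H*(-2 + H) (Z(F, H) = (F + H) + 9*H*(H - 2) = (F + H) + 9*H*(-2 + H) = F + H + 9*H*(-2 + H))
T(B) = 955 + B² + 116*B (T(B) = (B² + 116*B) + 955 = 955 + B² + 116*B)
1/(132783 + T(Z(W(3, -3), 24))) = 1/(132783 + (955 + (-3 + 24 + 9*24*(-2 + 24))² + 116*(-3 + 24 + 9*24*(-2 + 24)))) = 1/(132783 + (955 + (-3 + 24 + 9*24*22)² + 116*(-3 + 24 + 9*24*22))) = 1/(132783 + (955 + (-3 + 24 + 4752)² + 116*(-3 + 24 + 4752))) = 1/(132783 + (955 + 4773² + 116*4773)) = 1/(132783 + (955 + 22781529 + 553668)) = 1/(132783 + 23336152) = 1/23468935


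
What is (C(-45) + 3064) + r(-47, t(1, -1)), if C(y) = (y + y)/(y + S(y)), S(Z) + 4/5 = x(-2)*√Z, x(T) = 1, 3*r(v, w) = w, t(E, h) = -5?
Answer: 246209996/80349 + 3375*I*√5/26783 ≈ 3064.3 + 0.28177*I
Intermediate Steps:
r(v, w) = w/3
S(Z) = -⅘ + √Z (S(Z) = -⅘ + 1*√Z = -⅘ + √Z)
C(y) = 2*y/(-⅘ + y + √y) (C(y) = (y + y)/(y + (-⅘ + √y)) = (2*y)/(-⅘ + y + √y) = 2*y/(-⅘ + y + √y))
(C(-45) + 3064) + r(-47, t(1, -1)) = (10*(-45)/(-4 + 5*(-45) + 5*√(-45)) + 3064) + (⅓)*(-5) = (10*(-45)/(-4 - 225 + 5*(3*I*√5)) + 3064) - 5/3 = (10*(-45)/(-4 - 225 + 15*I*√5) + 3064) - 5/3 = (10*(-45)/(-229 + 15*I*√5) + 3064) - 5/3 = (-450/(-229 + 15*I*√5) + 3064) - 5/3 = (3064 - 450/(-229 + 15*I*√5)) - 5/3 = 9187/3 - 450/(-229 + 15*I*√5)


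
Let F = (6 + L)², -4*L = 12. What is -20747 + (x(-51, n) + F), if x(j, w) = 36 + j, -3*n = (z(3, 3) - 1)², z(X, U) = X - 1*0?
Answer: -20753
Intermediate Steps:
L = -3 (L = -¼*12 = -3)
z(X, U) = X (z(X, U) = X + 0 = X)
n = -4/3 (n = -(3 - 1)²/3 = -⅓*2² = -⅓*4 = -4/3 ≈ -1.3333)
F = 9 (F = (6 - 3)² = 3² = 9)
-20747 + (x(-51, n) + F) = -20747 + ((36 - 51) + 9) = -20747 + (-15 + 9) = -20747 - 6 = -20753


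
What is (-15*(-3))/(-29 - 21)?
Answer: -9/10 ≈ -0.90000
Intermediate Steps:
(-15*(-3))/(-29 - 21) = 45/(-50) = 45*(-1/50) = -9/10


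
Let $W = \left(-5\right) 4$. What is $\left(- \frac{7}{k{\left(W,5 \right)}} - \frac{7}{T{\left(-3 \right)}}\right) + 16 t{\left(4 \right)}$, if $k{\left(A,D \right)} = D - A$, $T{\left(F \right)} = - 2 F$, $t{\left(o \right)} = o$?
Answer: $\frac{9383}{150} \approx 62.553$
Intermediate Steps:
$W = -20$
$\left(- \frac{7}{k{\left(W,5 \right)}} - \frac{7}{T{\left(-3 \right)}}\right) + 16 t{\left(4 \right)} = \left(- \frac{7}{5 - -20} - \frac{7}{\left(-2\right) \left(-3\right)}\right) + 16 \cdot 4 = \left(- \frac{7}{5 + 20} - \frac{7}{6}\right) + 64 = \left(- \frac{7}{25} - \frac{7}{6}\right) + 64 = - \frac{217}{150} + 64 = \frac{9383}{150}$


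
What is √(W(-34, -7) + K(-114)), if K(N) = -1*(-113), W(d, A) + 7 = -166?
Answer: 2*I*√15 ≈ 7.746*I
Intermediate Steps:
W(d, A) = -173 (W(d, A) = -7 - 166 = -173)
K(N) = 113
√(W(-34, -7) + K(-114)) = √(-173 + 113) = √(-60) = 2*I*√15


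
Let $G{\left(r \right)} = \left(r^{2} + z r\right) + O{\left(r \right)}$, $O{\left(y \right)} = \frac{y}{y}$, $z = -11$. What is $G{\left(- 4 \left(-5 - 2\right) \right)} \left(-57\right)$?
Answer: $-27189$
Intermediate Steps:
$O{\left(y \right)} = 1$
$G{\left(r \right)} = 1 + r^{2} - 11 r$ ($G{\left(r \right)} = \left(r^{2} - 11 r\right) + 1 = 1 + r^{2} - 11 r$)
$G{\left(- 4 \left(-5 - 2\right) \right)} \left(-57\right) = \left(1 + \left(- 4 \left(-5 - 2\right)\right)^{2} - 11 \left(- 4 \left(-5 - 2\right)\right)\right) \left(-57\right) = \left(1 + \left(\left(-4\right) \left(-7\right)\right)^{2} - 11 \left(\left(-4\right) \left(-7\right)\right)\right) \left(-57\right) = \left(1 + 28^{2} - 308\right) \left(-57\right) = \left(1 + 784 - 308\right) \left(-57\right) = 477 \left(-57\right) = -27189$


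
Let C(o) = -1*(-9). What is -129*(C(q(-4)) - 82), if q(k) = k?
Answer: 9417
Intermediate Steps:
C(o) = 9
-129*(C(q(-4)) - 82) = -129*(9 - 82) = -129*(-73) = 9417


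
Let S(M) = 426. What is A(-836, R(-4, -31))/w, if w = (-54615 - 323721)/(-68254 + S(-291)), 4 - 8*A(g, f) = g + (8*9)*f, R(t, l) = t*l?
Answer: -5714509/31528 ≈ -181.25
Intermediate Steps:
R(t, l) = l*t
A(g, f) = ½ - 9*f - g/8 (A(g, f) = ½ - (g + (8*9)*f)/8 = ½ - (g + 72*f)/8 = ½ + (-9*f - g/8) = ½ - 9*f - g/8)
w = 94584/16957 (w = (-54615 - 323721)/(-68254 + 426) = -378336/(-67828) = -378336*(-1/67828) = 94584/16957 ≈ 5.5779)
A(-836, R(-4, -31))/w = (½ - (-279)*(-4) - ⅛*(-836))/(94584/16957) = (½ - 9*124 + 209/2)*(16957/94584) = (½ - 1116 + 209/2)*(16957/94584) = -1011*16957/94584 = -5714509/31528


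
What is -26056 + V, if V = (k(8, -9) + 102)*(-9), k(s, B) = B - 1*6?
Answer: -26839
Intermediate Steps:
k(s, B) = -6 + B (k(s, B) = B - 6 = -6 + B)
V = -783 (V = ((-6 - 9) + 102)*(-9) = (-15 + 102)*(-9) = 87*(-9) = -783)
-26056 + V = -26056 - 783 = -26839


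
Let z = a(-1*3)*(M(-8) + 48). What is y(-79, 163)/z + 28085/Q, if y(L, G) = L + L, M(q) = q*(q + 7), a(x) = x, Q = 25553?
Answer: 4377827/2146452 ≈ 2.0396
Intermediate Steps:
M(q) = q*(7 + q)
y(L, G) = 2*L
z = -168 (z = (-1*3)*(-8*(7 - 8) + 48) = -3*(-8*(-1) + 48) = -3*(8 + 48) = -3*56 = -168)
y(-79, 163)/z + 28085/Q = (2*(-79))/(-168) + 28085/25553 = -158*(-1/168) + 28085*(1/25553) = 79/84 + 28085/25553 = 4377827/2146452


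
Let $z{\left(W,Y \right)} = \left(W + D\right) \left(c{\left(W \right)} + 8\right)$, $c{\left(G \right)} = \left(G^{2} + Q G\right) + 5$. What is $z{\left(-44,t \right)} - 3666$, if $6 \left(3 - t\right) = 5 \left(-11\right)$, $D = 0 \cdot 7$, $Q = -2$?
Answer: $-93294$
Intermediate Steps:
$D = 0$
$c{\left(G \right)} = 5 + G^{2} - 2 G$ ($c{\left(G \right)} = \left(G^{2} - 2 G\right) + 5 = 5 + G^{2} - 2 G$)
$t = \frac{73}{6}$ ($t = 3 - \frac{5 \left(-11\right)}{6} = 3 - - \frac{55}{6} = 3 + \frac{55}{6} = \frac{73}{6} \approx 12.167$)
$z{\left(W,Y \right)} = W \left(13 + W^{2} - 2 W\right)$ ($z{\left(W,Y \right)} = \left(W + 0\right) \left(\left(5 + W^{2} - 2 W\right) + 8\right) = W \left(13 + W^{2} - 2 W\right)$)
$z{\left(-44,t \right)} - 3666 = - 44 \left(13 + \left(-44\right)^{2} - -88\right) - 3666 = - 44 \left(13 + 1936 + 88\right) - 3666 = \left(-44\right) 2037 - 3666 = -89628 - 3666 = -93294$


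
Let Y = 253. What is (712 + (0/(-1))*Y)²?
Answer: 506944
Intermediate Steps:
(712 + (0/(-1))*Y)² = (712 + (0/(-1))*253)² = (712 + (0*(-1))*253)² = (712 + 0*253)² = (712 + 0)² = 712² = 506944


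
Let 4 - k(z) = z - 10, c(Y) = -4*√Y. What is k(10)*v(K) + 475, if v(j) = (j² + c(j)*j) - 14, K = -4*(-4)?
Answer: 419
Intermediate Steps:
K = 16
v(j) = -14 + j² - 4*j^(3/2) (v(j) = (j² + (-4*√j)*j) - 14 = (j² - 4*j^(3/2)) - 14 = -14 + j² - 4*j^(3/2))
k(z) = 14 - z (k(z) = 4 - (z - 10) = 4 - (-10 + z) = 4 + (10 - z) = 14 - z)
k(10)*v(K) + 475 = (14 - 1*10)*(-14 + 16² - 4*16^(3/2)) + 475 = (14 - 10)*(-14 + 256 - 4*64) + 475 = 4*(-14 + 256 - 256) + 475 = 4*(-14) + 475 = -56 + 475 = 419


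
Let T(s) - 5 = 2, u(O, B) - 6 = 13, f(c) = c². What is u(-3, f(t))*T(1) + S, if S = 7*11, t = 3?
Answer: 210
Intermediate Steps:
u(O, B) = 19 (u(O, B) = 6 + 13 = 19)
S = 77
T(s) = 7 (T(s) = 5 + 2 = 7)
u(-3, f(t))*T(1) + S = 19*7 + 77 = 133 + 77 = 210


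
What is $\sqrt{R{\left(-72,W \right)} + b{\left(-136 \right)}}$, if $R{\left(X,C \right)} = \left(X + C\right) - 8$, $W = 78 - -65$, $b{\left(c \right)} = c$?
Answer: $i \sqrt{73} \approx 8.544 i$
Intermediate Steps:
$W = 143$ ($W = 78 + 65 = 143$)
$R{\left(X,C \right)} = -8 + C + X$ ($R{\left(X,C \right)} = \left(C + X\right) - 8 = -8 + C + X$)
$\sqrt{R{\left(-72,W \right)} + b{\left(-136 \right)}} = \sqrt{\left(-8 + 143 - 72\right) - 136} = \sqrt{63 - 136} = \sqrt{-73} = i \sqrt{73}$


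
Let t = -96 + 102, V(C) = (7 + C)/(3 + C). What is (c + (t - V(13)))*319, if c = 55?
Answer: 76241/4 ≈ 19060.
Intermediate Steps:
V(C) = (7 + C)/(3 + C)
t = 6
(c + (t - V(13)))*319 = (55 + (6 - (7 + 13)/(3 + 13)))*319 = (55 + (6 - 20/16))*319 = (55 + (6 - 1*5/4))*319 = (55 + (6 - 5/4))*319 = (55 + 19/4)*319 = (239/4)*319 = 76241/4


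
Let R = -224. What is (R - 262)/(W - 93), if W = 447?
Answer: -81/59 ≈ -1.3729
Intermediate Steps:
(R - 262)/(W - 93) = (-224 - 262)/(447 - 93) = -486/354 = -486*1/354 = -81/59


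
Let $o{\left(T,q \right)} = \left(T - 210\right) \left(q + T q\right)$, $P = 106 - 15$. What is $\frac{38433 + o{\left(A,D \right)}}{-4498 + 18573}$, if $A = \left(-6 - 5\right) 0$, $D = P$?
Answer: $\frac{19323}{14075} \approx 1.3729$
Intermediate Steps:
$P = 91$ ($P = 106 - 15 = 91$)
$D = 91$
$A = 0$ ($A = \left(-11\right) 0 = 0$)
$o{\left(T,q \right)} = \left(-210 + T\right) \left(q + T q\right)$
$\frac{38433 + o{\left(A,D \right)}}{-4498 + 18573} = \frac{38433 + 91 \left(-210 + 0^{2} - 0\right)}{-4498 + 18573} = \frac{38433 + 91 \left(-210 + 0 + 0\right)}{14075} = \left(38433 + 91 \left(-210\right)\right) \frac{1}{14075} = \left(38433 - 19110\right) \frac{1}{14075} = 19323 \cdot \frac{1}{14075} = \frac{19323}{14075}$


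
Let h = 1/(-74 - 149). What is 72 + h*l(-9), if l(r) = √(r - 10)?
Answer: 72 - I*√19/223 ≈ 72.0 - 0.019547*I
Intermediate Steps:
l(r) = √(-10 + r)
h = -1/223 (h = 1/(-223) = -1/223 ≈ -0.0044843)
72 + h*l(-9) = 72 - √(-10 - 9)/223 = 72 - I*√19/223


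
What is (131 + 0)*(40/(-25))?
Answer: -1048/5 ≈ -209.60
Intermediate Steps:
(131 + 0)*(40/(-25)) = 131*(40*(-1/25)) = 131*(-8/5) = -1048/5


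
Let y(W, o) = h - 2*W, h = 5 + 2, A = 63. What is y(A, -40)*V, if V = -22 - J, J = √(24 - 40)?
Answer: 2618 + 476*I ≈ 2618.0 + 476.0*I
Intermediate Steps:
J = 4*I (J = √(-16) = 4*I ≈ 4.0*I)
h = 7
y(W, o) = 7 - 2*W
V = -22 - 4*I ≈ -22.0 - 4.0*I
y(A, -40)*V = (7 - 2*63)*(-22 - 4*I) = (7 - 126)*(-22 - 4*I) = -119*(-22 - 4*I) = 2618 + 476*I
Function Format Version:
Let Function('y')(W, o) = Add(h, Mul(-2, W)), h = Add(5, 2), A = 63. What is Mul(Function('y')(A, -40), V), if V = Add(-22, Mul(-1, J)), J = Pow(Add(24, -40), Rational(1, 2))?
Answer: Add(2618, Mul(476, I)) ≈ Add(2618.0, Mul(476.00, I))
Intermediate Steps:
J = Mul(4, I) (J = Pow(-16, Rational(1, 2)) = Mul(4, I) ≈ Mul(4.0000, I))
h = 7
Function('y')(W, o) = Add(7, Mul(-2, W))
V = Add(-22, Mul(-4, I)) (V = Add(-22, Mul(-1, Mul(4, I))) = Add(-22, Mul(-4, I)) ≈ Add(-22.000, Mul(-4.0000, I)))
Mul(Function('y')(A, -40), V) = Mul(Add(7, Mul(-2, 63)), Add(-22, Mul(-4, I))) = Mul(Add(7, -126), Add(-22, Mul(-4, I))) = Mul(-119, Add(-22, Mul(-4, I))) = Add(2618, Mul(476, I))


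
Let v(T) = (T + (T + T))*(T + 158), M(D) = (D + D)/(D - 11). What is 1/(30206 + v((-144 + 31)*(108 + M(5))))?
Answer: 3/1282390549 ≈ 2.3394e-9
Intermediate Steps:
M(D) = 2*D/(-11 + D) (M(D) = (2*D)/(-11 + D) = 2*D/(-11 + D))
v(T) = 3*T*(158 + T) (v(T) = (T + 2*T)*(158 + T) = (3*T)*(158 + T) = 3*T*(158 + T))
1/(30206 + v((-144 + 31)*(108 + M(5)))) = 1/(30206 + 3*((-144 + 31)*(108 + 2*5/(-11 + 5)))*(158 + (-144 + 31)*(108 + 2*5/(-11 + 5)))) = 1/(30206 + 3*(-113*(108 + 2*5/(-6)))*(158 - 113*(108 + 2*5/(-6)))) = 1/(30206 + 3*(-113*(108 + 2*5*(-1/6)))*(158 - 113*(108 + 2*5*(-1/6)))) = 1/(30206 + 3*(-113*(108 - 5/3))*(158 - 113*(108 - 5/3))) = 1/(30206 + 3*(-113*319/3)*(158 - 113*319/3)) = 1/(30206 + 3*(-36047/3)*(158 - 36047/3)) = 1/(30206 + 3*(-36047/3)*(-35573/3)) = 1/(30206 + 1282299931/3) = 1/(1282390549/3) = 3/1282390549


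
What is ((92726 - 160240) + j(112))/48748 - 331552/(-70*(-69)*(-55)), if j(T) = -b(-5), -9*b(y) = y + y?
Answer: -94976377/693744975 ≈ -0.13690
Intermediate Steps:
b(y) = -2*y/9 (b(y) = -(y + y)/9 = -2*y/9)
j(T) = -10/9 (j(T) = -(-2)*(-5)/9 = -1*10/9 = -10/9)
((92726 - 160240) + j(112))/48748 - 331552/(-70*(-69)*(-55)) = ((92726 - 160240) - 10/9)/48748 - 331552/(-70*(-69)*(-55)) = (-67514 - 10/9)*(1/48748) - 331552/(4830*(-55)) = -607636/9*1/48748 - 331552/(-265650) = -151909/109683 - 331552*(-1/265650) = -151909/109683 + 165776/132825 = -94976377/693744975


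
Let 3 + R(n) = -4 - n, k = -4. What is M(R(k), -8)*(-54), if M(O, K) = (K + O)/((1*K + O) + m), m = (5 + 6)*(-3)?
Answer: -27/2 ≈ -13.500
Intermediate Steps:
m = -33 (m = 11*(-3) = -33)
R(n) = -7 - n (R(n) = -3 + (-4 - n) = -7 - n)
M(O, K) = (K + O)/(-33 + K + O) (M(O, K) = (K + O)/((1*K + O) - 33) = (K + O)/((K + O) - 33) = (K + O)/(-33 + K + O))
M(R(k), -8)*(-54) = ((-8 + (-7 - 1*(-4)))/(-33 - 8 + (-7 - 1*(-4))))*(-54) = ((-8 + (-7 + 4))/(-33 - 8 + (-7 + 4)))*(-54) = ((-8 - 3)/(-33 - 8 - 3))*(-54) = (-11/(-44))*(-54) = -1/44*(-11)*(-54) = (1/4)*(-54) = -27/2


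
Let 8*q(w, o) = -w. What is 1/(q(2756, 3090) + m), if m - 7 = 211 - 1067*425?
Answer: -2/907203 ≈ -2.2046e-6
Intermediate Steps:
q(w, o) = -w/8 (q(w, o) = (-w)/8 = -w/8)
m = -453257 (m = 7 + (211 - 1067*425) = 7 + (211 - 453475) = 7 - 453264 = -453257)
1/(q(2756, 3090) + m) = 1/(-⅛*2756 - 453257) = 1/(-689/2 - 453257) = 1/(-907203/2) = -2/907203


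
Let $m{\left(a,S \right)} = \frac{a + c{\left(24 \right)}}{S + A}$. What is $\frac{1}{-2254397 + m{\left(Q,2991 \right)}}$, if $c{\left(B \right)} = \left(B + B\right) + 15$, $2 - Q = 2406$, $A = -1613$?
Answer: $- \frac{1378}{3106561407} \approx -4.4358 \cdot 10^{-7}$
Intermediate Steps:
$Q = -2404$ ($Q = 2 - 2406 = -2404$)
$c{\left(B \right)} = 15 + 2 B$ ($c{\left(B \right)} = 2 B + 15 = 15 + 2 B$)
$m{\left(a,S \right)} = \frac{63 + a}{-1613 + S}$ ($m{\left(a,S \right)} = \frac{a + \left(15 + 2 \cdot 24\right)}{S - 1613} = \frac{a + \left(15 + 48\right)}{-1613 + S} = \frac{a + 63}{-1613 + S} = \frac{63 + a}{-1613 + S}$)
$\frac{1}{-2254397 + m{\left(Q,2991 \right)}} = \frac{1}{-2254397 + \frac{63 - 2404}{-1613 + 2991}} = \frac{1}{-2254397 + \frac{1}{1378} \left(-2341\right)} = \frac{1}{-2254397 - \frac{2341}{1378}} = \frac{1}{- \frac{3106561407}{1378}} = - \frac{1378}{3106561407}$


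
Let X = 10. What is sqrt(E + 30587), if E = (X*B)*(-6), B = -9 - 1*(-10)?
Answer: 7*sqrt(623) ≈ 174.72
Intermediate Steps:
B = 1 (B = -9 + 10 = 1)
E = -60 (E = (10*1)*(-6) = 10*(-6) = -60)
sqrt(E + 30587) = sqrt(-60 + 30587) = sqrt(30527) = 7*sqrt(623)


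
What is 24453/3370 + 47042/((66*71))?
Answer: 136559149/7895910 ≈ 17.295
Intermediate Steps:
24453/3370 + 47042/((66*71)) = 24453*(1/3370) + 47042/4686 = 24453/3370 + 47042*(1/4686) = 24453/3370 + 23521/2343 = 136559149/7895910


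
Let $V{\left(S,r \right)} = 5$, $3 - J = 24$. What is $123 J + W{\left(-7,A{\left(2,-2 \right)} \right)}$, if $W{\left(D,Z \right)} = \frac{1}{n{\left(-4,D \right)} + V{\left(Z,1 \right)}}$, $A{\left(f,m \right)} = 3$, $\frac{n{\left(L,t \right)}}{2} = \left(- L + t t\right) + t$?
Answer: $- \frac{250550}{97} \approx -2583.0$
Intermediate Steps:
$J = -21$ ($J = 3 - 24 = -21$)
$n{\left(L,t \right)} = - 2 L + 2 t + 2 t^{2}$ ($n{\left(L,t \right)} = 2 \left(\left(- L + t t\right) + t\right) = 2 \left(\left(- L + t^{2}\right) + t\right) = 2 \left(\left(t^{2} - L\right) + t\right) = 2 \left(t + t^{2} - L\right) = - 2 L + 2 t + 2 t^{2}$)
$W{\left(D,Z \right)} = \frac{1}{13 + 2 D + 2 D^{2}}$ ($W{\left(D,Z \right)} = \frac{1}{\left(\left(-2\right) \left(-4\right) + 2 D + 2 D^{2}\right) + 5} = \frac{1}{\left(8 + 2 D + 2 D^{2}\right) + 5} = \frac{1}{13 + 2 D + 2 D^{2}}$)
$123 J + W{\left(-7,A{\left(2,-2 \right)} \right)} = 123 \left(-21\right) + \frac{1}{13 + 2 \left(-7\right) + 2 \left(-7\right)^{2}} = -2583 + \frac{1}{13 - 14 + 2 \cdot 49} = -2583 + \frac{1}{13 - 14 + 98} = -2583 + \frac{1}{97} = - \frac{250550}{97}$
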